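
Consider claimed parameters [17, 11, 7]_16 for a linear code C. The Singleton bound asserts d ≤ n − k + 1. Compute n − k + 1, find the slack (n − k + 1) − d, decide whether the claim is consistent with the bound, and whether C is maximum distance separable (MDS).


Singleton RHS = n − k + 1 = 7, slack = 0, bound satisfied, MDS.

Singleton bound: d ≤ n − k + 1.
Here n = 17, k = 11, so n − k + 1 = 7.
Given d = 7, check d ≤ 7: YES.
Slack = (n − k + 1) − d = 0.
The code is MDS (slack = 0).
Description: the claimed parameters are [17, 11, 7]_16; such a code would be MDS (meets Singleton bound).


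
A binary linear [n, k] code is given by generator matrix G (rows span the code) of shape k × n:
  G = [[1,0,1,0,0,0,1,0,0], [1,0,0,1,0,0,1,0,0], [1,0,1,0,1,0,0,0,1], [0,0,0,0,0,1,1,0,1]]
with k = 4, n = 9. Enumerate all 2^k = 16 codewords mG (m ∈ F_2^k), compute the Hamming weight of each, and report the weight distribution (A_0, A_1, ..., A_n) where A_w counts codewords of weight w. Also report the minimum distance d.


Weight distribution: A_0 = 1, A_2 = 2, A_3 = 4, A_4 = 5, A_5 = 4. Minimum distance d = 2.

Enumerate all 2^4 = 16 messages m ∈ F_2^4.
For each, compute codeword c = mG in F_2^9, then tally its weight.
  m = 0000 → c = 000000000, weight = 0.
  m = 1000 → c = 101000100, weight = 3.
  m = 0100 → c = 100100100, weight = 3.
  m = 1100 → c = 001100000, weight = 2.
  m = 0010 → c = 101010001, weight = 4.
  m = 1010 → c = 000010101, weight = 3.
  m = 0110 → c = 001110101, weight = 5.
  m = 1110 → c = 100110001, weight = 4.
  m = 0001 → c = 000001101, weight = 3.
  m = 1001 → c = 101001001, weight = 4.
  m = 0101 → c = 100101001, weight = 4.
  m = 1101 → c = 001101101, weight = 5.
  m = 0011 → c = 101011100, weight = 5.
  m = 1011 → c = 000011000, weight = 2.
  m = 0111 → c = 001111000, weight = 4.
  m = 1111 → c = 100111100, weight = 5.
Tally weights:
  weight 0: 1 codewords.
  weight 2: 2 codewords.
  weight 3: 4 codewords.
  weight 4: 5 codewords.
  weight 5: 4 codewords.
Minimum distance d = smallest w > 0 with A_w > 0 = 2.
Sanity: Σ A_w = 16 = 2^4 = 16 ✓.


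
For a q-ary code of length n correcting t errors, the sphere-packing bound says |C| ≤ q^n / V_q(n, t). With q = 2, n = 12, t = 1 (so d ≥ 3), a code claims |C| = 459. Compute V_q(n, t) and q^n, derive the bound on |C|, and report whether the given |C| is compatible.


V_q(n, t) = 13, q^n = 4096, Hamming bound = 315, |C| = 459 > bound (violated).

Step 1: Compute V_q(n, t) = Σ_{j=0}^1 C(n, j) (q−1)^j.
  j = 0: C(12,0)·(1)^0 = 1·1 = 1.
  j = 1: C(12,1)·(1)^1 = 12·1 = 12.
  V_q(n, t) = 1 + 12 = 13.
Step 2: q^n = 2^12 = 4096.
Step 3: Hamming bound ⌊q^n / V_q(n,t)⌋ = ⌊4096/13⌋ = 315.
Step 4: Compare |C| = 459 to 315: violated.
The claimed |C| lies above the Hamming bound, so no 2-ary code of length 12 with d ≥ 3 can have 459 codewords.


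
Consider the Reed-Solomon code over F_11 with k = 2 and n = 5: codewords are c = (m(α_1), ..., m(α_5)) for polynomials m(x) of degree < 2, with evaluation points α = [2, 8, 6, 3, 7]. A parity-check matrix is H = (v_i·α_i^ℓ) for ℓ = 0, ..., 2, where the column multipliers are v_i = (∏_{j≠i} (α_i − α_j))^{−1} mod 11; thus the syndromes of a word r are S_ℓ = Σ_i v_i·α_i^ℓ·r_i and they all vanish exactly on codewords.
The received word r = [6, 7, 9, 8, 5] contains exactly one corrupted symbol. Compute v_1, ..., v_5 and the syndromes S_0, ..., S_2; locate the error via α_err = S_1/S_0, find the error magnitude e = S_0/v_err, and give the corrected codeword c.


S = (3, 7, 9), error at position 3, error magnitude e = 6, c = [6, 7, 3, 8, 5].

Step 1: column multipliers v_i = (∏_{j≠i}(α_i − α_j))^{−1} mod 11.
  i = 1 (α = 2): (2−8)(2−6)(2−3)(2−7) = (−6)·(−4)·(−1)·(−5) = 120 ≡ 10, so v_1 = 10^{−1} = 10 (mod 11).
  i = 2 (α = 8): (8−2)(8−6)(8−3)(8−7) = 6·2·5·1 = 60 ≡ 5, so v_2 = 5^{−1} = 9 (mod 11).
  i = 3 (α = 6): (6−2)(6−8)(6−3)(6−7) = 4·(−2)·3·(−1) = 24 ≡ 2, so v_3 = 2^{−1} = 6 (mod 11).
  i = 4 (α = 3): (3−2)(3−8)(3−6)(3−7) = 1·(−5)·(−3)·(−4) = −60 ≡ 6, so v_4 = 6^{−1} = 2 (mod 11).
  i = 5 (α = 7): (7−2)(7−8)(7−6)(7−3) = 5·(−1)·1·4 = −20 ≡ 2, so v_5 = 2^{−1} = 6 (mod 11).
  v = [10, 9, 6, 2, 6].
Step 2: syndromes of r = [6, 7, 9, 8, 5] (all sums mod 11).
  S_0 = Σ v_i r_i = 10·6 + 9·7 + 6·9 + 2·8 + 6·5 = 223 ≡ 3.
  S_1 = Σ v_i α_i r_i = 10·2·6 + 9·8·7 + 6·6·9 + 2·3·8 + 6·7·5 = 1206 ≡ 7.
  α_i^2 mod 11 = [4, 9, 3, 9, 5].
  S_2 = Σ v_i α_i^2 r_i = 10·4·6 + 9·9·7 + 6·3·9 + 2·9·8 + 6·5·5 = 1263 ≡ 9.
  S = (3, 7, 9) ≠ 0, so r is not a codeword (an error is present).
Step 3: locate the error. For a single error e at position i, S_ℓ = v_i·e·α_i^ℓ, so α_err = S_1/S_0.
  S_0^{−1} = 3^{−1} = 4 (mod 11), so α_err = 7·4 = 28 ≡ 6 = α_3. Error position i = 3.
  Consistency check: S_2/S_1 = 9·8 = 72 ≡ 6 = α_err ✓ (single-error assumption holds).
Step 4: error magnitude e = S_0/v_3 = S_0·∏_{j≠3}(α_3 − α_j) = 3·2 = 6 ≡ 6 (mod 11).
Step 5: correct position 3: c_3 = r_3 − e = 9 − 6 ≡ 3 (mod 11). Hence c = [6, 7, 3, 8, 5].
  Check: interpolating c through the α_i gives m(x) = 2 + 2·x (degree < 2) with m(α_i) = c_i for every i, so c is indeed a codeword.


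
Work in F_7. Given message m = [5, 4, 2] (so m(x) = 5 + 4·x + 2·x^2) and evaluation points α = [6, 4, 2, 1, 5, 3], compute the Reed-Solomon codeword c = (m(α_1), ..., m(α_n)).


c = [3, 4, 0, 4, 5, 0]

Message polynomial: m(x) = 5 + 4·x + 2·x^2 (mod 7).
For each evaluation point α_i, compute m(α_i) mod 7:
  α_1 = 6: Horner steps 2 → 2 → 3, so m(6) = 3.
  α_2 = 4: Horner steps 2 → 5 → 4, so m(4) = 4.
  α_3 = 2: Horner steps 2 → 1 → 0, so m(2) = 0.
  α_4 = 1: Horner steps 2 → 6 → 4, so m(1) = 4.
  α_5 = 5: Horner steps 2 → 0 → 5, so m(5) = 5.
  α_6 = 3: Horner steps 2 → 3 → 0, so m(3) = 0.
Codeword c = [3, 4, 0, 4, 5, 0] ∈ F_7^6.


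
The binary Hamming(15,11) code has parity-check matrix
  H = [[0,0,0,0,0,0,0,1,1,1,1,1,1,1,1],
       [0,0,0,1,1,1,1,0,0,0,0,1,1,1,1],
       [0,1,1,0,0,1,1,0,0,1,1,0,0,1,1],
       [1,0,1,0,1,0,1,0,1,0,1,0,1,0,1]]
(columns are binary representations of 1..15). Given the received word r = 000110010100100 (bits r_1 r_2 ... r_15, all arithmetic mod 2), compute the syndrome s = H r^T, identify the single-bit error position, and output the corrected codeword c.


s = (1, 1, 1, 0)^T, error position = 14, corrected codeword c = 000110010100110

Compute s = H r^T mod 2 one row at a time:
  s_1 = 1 + 0 + 1 + 0 + 0 + 1 + 0 + 0 = 3 ≡ 1 (mod 2).
  s_2 = 1 + 1 + 0 + 0 + 0 + 1 + 0 + 0 = 3 ≡ 1 (mod 2).
  s_3 = 0 + 0 + 0 + 0 + 1 + 0 + 0 + 0 = 1 ≡ 1 (mod 2).
  s_4 = 0 + 0 + 1 + 0 + 0 + 0 + 1 + 0 = 2 ≡ 0 (mod 2).
s = (1, 1, 1, 0)^T — this equals column 14 of H (binary 1110), so error is at position 14.
Correct: flip bit 14 of r = 000110010100100 to get c = 000110010100110.


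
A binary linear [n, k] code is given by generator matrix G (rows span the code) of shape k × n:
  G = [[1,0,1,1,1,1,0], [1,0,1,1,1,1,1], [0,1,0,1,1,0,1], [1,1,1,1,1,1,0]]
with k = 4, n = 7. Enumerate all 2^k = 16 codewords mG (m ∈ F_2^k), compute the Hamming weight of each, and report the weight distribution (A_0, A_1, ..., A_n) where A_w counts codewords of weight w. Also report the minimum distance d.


Weight distribution: A_0 = 1, A_1 = 2, A_2 = 2, A_3 = 3, A_4 = 3, A_5 = 2, A_6 = 2, A_7 = 1. Minimum distance d = 1.

Enumerate all 2^4 = 16 messages m ∈ F_2^4.
For each, compute codeword c = mG in F_2^7, then tally its weight.
  m = 0000 → c = 0000000, weight = 0.
  m = 1000 → c = 1011110, weight = 5.
  m = 0100 → c = 1011111, weight = 6.
  m = 1100 → c = 0000001, weight = 1.
  m = 0010 → c = 0101101, weight = 4.
  m = 1010 → c = 1110011, weight = 5.
  m = 0110 → c = 1110010, weight = 4.
  m = 1110 → c = 0101100, weight = 3.
  m = 0001 → c = 1111110, weight = 6.
  m = 1001 → c = 0100000, weight = 1.
  m = 0101 → c = 0100001, weight = 2.
  m = 1101 → c = 1111111, weight = 7.
  m = 0011 → c = 1010011, weight = 4.
  m = 1011 → c = 0001101, weight = 3.
  m = 0111 → c = 0001100, weight = 2.
  m = 1111 → c = 1010010, weight = 3.
Tally weights:
  weight 0: 1 codewords.
  weight 1: 2 codewords.
  weight 2: 2 codewords.
  weight 3: 3 codewords.
  weight 4: 3 codewords.
  weight 5: 2 codewords.
  weight 6: 2 codewords.
  weight 7: 1 codewords.
Minimum distance d = smallest w > 0 with A_w > 0 = 1.
Sanity: Σ A_w = 16 = 2^4 = 16 ✓.


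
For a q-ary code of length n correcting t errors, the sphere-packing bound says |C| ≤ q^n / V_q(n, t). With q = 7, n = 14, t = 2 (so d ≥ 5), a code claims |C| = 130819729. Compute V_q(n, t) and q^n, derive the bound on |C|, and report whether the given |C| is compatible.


V_q(n, t) = 3361, q^n = 678223072849, Hamming bound = 201792047, |C| = 130819729 ≤ bound (satisfied).

Step 1: Compute V_q(n, t) = Σ_{j=0}^2 C(n, j) (q−1)^j.
  j = 0: C(14,0)·(6)^0 = 1·1 = 1.
  j = 1: C(14,1)·(6)^1 = 14·6 = 84.
  j = 2: C(14,2)·(6)^2 = 91·36 = 3276.
  V_q(n, t) = 1 + 84 + 3276 = 3361.
Step 2: q^n = 7^14 = 678223072849.
Step 3: Hamming bound ⌊q^n / V_q(n,t)⌋ = ⌊678223072849/3361⌋ = 201792047.
Step 4: Compare |C| = 130819729 to 201792047: satisfied.
The claimed |C| lies below the Hamming bound.


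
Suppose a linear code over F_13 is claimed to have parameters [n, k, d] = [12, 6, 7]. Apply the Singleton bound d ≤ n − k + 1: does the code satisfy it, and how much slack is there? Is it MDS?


Singleton RHS = n − k + 1 = 7, slack = 0, bound satisfied, MDS.

Singleton bound: d ≤ n − k + 1.
Here n = 12, k = 6, so n − k + 1 = 7.
Given d = 7, check d ≤ 7: YES.
Slack = (n − k + 1) − d = 0.
The code is MDS (slack = 0).
Description: the claimed parameters are [12, 6, 7]_13; such a code would be MDS (meets Singleton bound).


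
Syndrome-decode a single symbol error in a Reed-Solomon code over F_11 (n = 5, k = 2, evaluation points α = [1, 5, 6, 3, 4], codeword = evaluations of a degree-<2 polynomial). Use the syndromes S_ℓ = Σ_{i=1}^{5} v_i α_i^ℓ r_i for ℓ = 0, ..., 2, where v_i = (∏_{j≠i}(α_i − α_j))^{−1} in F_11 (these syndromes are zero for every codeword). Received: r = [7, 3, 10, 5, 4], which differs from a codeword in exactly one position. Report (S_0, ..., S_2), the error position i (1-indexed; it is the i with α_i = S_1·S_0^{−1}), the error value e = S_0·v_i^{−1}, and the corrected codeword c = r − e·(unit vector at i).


S = (1, 6, 3), error at position 3, error magnitude e = 8, c = [7, 3, 2, 5, 4].

Step 1: column multipliers v_i = (∏_{j≠i}(α_i − α_j))^{−1} mod 11.
  i = 1 (α = 1): (1−5)(1−6)(1−3)(1−4) = (−4)·(−5)·(−2)·(−3) = 120 ≡ 10, so v_1 = 10^{−1} = 10 (mod 11).
  i = 2 (α = 5): (5−1)(5−6)(5−3)(5−4) = 4·(−1)·2·1 = −8 ≡ 3, so v_2 = 3^{−1} = 4 (mod 11).
  i = 3 (α = 6): (6−1)(6−5)(6−3)(6−4) = 5·1·3·2 = 30 ≡ 8, so v_3 = 8^{−1} = 7 (mod 11).
  i = 4 (α = 3): (3−1)(3−5)(3−6)(3−4) = 2·(−2)·(−3)·(−1) = −12 ≡ 10, so v_4 = 10^{−1} = 10 (mod 11).
  i = 5 (α = 4): (4−1)(4−5)(4−6)(4−3) = 3·(−1)·(−2)·1 = 6 ≡ 6, so v_5 = 6^{−1} = 2 (mod 11).
  v = [10, 4, 7, 10, 2].
Step 2: syndromes of r = [7, 3, 10, 5, 4] (all sums mod 11).
  S_0 = Σ v_i r_i = 10·7 + 4·3 + 7·10 + 10·5 + 2·4 = 210 ≡ 1.
  S_1 = Σ v_i α_i r_i = 10·1·7 + 4·5·3 + 7·6·10 + 10·3·5 + 2·4·4 = 732 ≡ 6.
  α_i^2 mod 11 = [1, 3, 3, 9, 5].
  S_2 = Σ v_i α_i^2 r_i = 10·1·7 + 4·3·3 + 7·3·10 + 10·9·5 + 2·5·4 = 806 ≡ 3.
  S = (1, 6, 3) ≠ 0, so r is not a codeword (an error is present).
Step 3: locate the error. For a single error e at position i, S_ℓ = v_i·e·α_i^ℓ, so α_err = S_1/S_0.
  S_0^{−1} = 1^{−1} = 1 (mod 11), so α_err = 6·1 = 6 ≡ 6 = α_3. Error position i = 3.
  Consistency check: S_2/S_1 = 3·2 = 6 ≡ 6 = α_err ✓ (single-error assumption holds).
Step 4: error magnitude e = S_0/v_3 = S_0·∏_{j≠3}(α_3 − α_j) = 1·8 = 8 ≡ 8 (mod 11).
Step 5: correct position 3: c_3 = r_3 − e = 10 − 8 ≡ 2 (mod 11). Hence c = [7, 3, 2, 5, 4].
  Check: interpolating c through the α_i gives m(x) = 8 + 10·x (degree < 2) with m(α_i) = c_i for every i, so c is indeed a codeword.


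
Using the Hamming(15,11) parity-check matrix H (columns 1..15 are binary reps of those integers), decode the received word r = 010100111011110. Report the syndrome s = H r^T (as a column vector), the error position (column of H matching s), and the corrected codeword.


s = (0, 1, 0, 0)^T, error position = 4, corrected codeword c = 010000111011110

Compute s = H r^T mod 2 one row at a time:
  s_1 = 1 + 1 + 0 + 1 + 1 + 1 + 1 + 0 = 6 ≡ 0 (mod 2).
  s_2 = 1 + 0 + 0 + 1 + 1 + 1 + 1 + 0 = 5 ≡ 1 (mod 2).
  s_3 = 1 + 0 + 0 + 1 + 0 + 1 + 1 + 0 = 4 ≡ 0 (mod 2).
  s_4 = 0 + 0 + 0 + 1 + 1 + 1 + 1 + 0 = 4 ≡ 0 (mod 2).
s = (0, 1, 0, 0)^T — this equals column 4 of H (binary 0100), so error is at position 4.
Correct: flip bit 4 of r = 010100111011110 to get c = 010000111011110.


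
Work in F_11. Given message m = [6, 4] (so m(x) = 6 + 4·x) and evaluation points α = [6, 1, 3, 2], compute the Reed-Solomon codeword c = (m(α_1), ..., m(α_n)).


c = [8, 10, 7, 3]

Message polynomial: m(x) = 6 + 4·x (mod 11).
For each evaluation point α_i, compute m(α_i) mod 11:
  α_1 = 6: Horner steps 4 → 8, so m(6) = 8.
  α_2 = 1: Horner steps 4 → 10, so m(1) = 10.
  α_3 = 3: Horner steps 4 → 7, so m(3) = 7.
  α_4 = 2: Horner steps 4 → 3, so m(2) = 3.
Codeword c = [8, 10, 7, 3] ∈ F_11^4.


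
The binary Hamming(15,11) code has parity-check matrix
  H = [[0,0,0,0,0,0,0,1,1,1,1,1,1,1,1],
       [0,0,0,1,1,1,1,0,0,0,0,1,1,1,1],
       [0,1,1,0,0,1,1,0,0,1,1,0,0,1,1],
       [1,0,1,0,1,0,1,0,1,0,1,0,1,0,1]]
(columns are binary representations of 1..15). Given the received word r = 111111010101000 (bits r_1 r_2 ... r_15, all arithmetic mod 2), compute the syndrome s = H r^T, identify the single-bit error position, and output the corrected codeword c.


s = (1, 0, 0, 1)^T, error position = 9, corrected codeword c = 111111011101000

Compute s = H r^T mod 2 one row at a time:
  s_1 = 1 + 0 + 1 + 0 + 1 + 0 + 0 + 0 = 3 ≡ 1 (mod 2).
  s_2 = 1 + 1 + 1 + 0 + 1 + 0 + 0 + 0 = 4 ≡ 0 (mod 2).
  s_3 = 1 + 1 + 1 + 0 + 1 + 0 + 0 + 0 = 4 ≡ 0 (mod 2).
  s_4 = 1 + 1 + 1 + 0 + 0 + 0 + 0 + 0 = 3 ≡ 1 (mod 2).
s = (1, 0, 0, 1)^T — this equals column 9 of H (binary 1001), so error is at position 9.
Correct: flip bit 9 of r = 111111010101000 to get c = 111111011101000.


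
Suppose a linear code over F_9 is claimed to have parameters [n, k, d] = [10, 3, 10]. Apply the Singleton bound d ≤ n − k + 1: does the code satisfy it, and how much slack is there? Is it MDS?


Singleton RHS = n − k + 1 = 8, slack = -2, bound violated (no such code; not MDS).

Singleton bound: d ≤ n − k + 1.
Here n = 10, k = 3, so n − k + 1 = 8.
Given d = 10, check d ≤ 8: NO.
Slack = (n − k + 1) − d = -2.
The slack is negative: d = 10 exceeds n − k + 1 = 8 by 2, so the Singleton bound is violated and no linear [10, 3, 10]_9 code can exist. In particular it is not MDS (MDS requires d = n − k + 1 exactly).
Description: the claimed parameters are [10, 3, 10]_9; such a code would be impossible (violates the Singleton bound).


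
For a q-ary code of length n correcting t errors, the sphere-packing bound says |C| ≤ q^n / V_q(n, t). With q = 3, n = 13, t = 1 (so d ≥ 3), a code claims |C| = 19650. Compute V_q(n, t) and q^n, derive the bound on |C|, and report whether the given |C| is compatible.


V_q(n, t) = 27, q^n = 1594323, Hamming bound = 59049, |C| = 19650 ≤ bound (satisfied).

Step 1: Compute V_q(n, t) = Σ_{j=0}^1 C(n, j) (q−1)^j.
  j = 0: C(13,0)·(2)^0 = 1·1 = 1.
  j = 1: C(13,1)·(2)^1 = 13·2 = 26.
  V_q(n, t) = 1 + 26 = 27.
Step 2: q^n = 3^13 = 1594323.
Step 3: Hamming bound ⌊q^n / V_q(n,t)⌋ = ⌊1594323/27⌋ = 59049.
Step 4: Compare |C| = 19650 to 59049: satisfied.
The claimed |C| lies below the Hamming bound.


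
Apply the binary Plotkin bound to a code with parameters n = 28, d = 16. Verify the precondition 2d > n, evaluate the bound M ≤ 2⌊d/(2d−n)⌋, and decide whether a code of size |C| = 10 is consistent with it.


Plotkin bound M ≤ 8; given |C| = 10 > bound (violated).

Check applicability: 2d = 32, n = 28.
2d − n = 4 > 0, so Plotkin applies.
Compute d/(2d−n) = 16/4 ≈ 4.0000.
⌊d/(2d−n)⌋ = 4.
Plotkin bound: M ≤ 2·4 = 8.
Given |C| = 10, check: VIOLATED.
This |C| is above the Plotkin bound, so no binary code with n = 28, d = 16 and 10 codewords exists.


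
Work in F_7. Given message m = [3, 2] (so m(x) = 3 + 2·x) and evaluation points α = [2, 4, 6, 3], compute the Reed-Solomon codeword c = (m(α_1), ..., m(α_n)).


c = [0, 4, 1, 2]

Message polynomial: m(x) = 3 + 2·x (mod 7).
For each evaluation point α_i, compute m(α_i) mod 7:
  α_1 = 2: Horner steps 2 → 0, so m(2) = 0.
  α_2 = 4: Horner steps 2 → 4, so m(4) = 4.
  α_3 = 6: Horner steps 2 → 1, so m(6) = 1.
  α_4 = 3: Horner steps 2 → 2, so m(3) = 2.
Codeword c = [0, 4, 1, 2] ∈ F_7^4.


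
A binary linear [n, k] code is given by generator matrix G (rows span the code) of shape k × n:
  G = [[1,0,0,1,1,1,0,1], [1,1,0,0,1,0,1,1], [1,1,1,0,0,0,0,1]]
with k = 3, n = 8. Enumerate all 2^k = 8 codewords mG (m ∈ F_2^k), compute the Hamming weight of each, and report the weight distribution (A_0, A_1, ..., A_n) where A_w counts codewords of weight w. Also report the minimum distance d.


Weight distribution: A_0 = 1, A_3 = 1, A_4 = 2, A_5 = 3, A_6 = 1. Minimum distance d = 3.

Enumerate all 2^3 = 8 messages m ∈ F_2^3.
For each, compute codeword c = mG in F_2^8, then tally its weight.
  m = 000 → c = 00000000, weight = 0.
  m = 100 → c = 10011101, weight = 5.
  m = 010 → c = 11001011, weight = 5.
  m = 110 → c = 01010110, weight = 4.
  m = 001 → c = 11100001, weight = 4.
  m = 101 → c = 01111100, weight = 5.
  m = 011 → c = 00101010, weight = 3.
  m = 111 → c = 10110111, weight = 6.
Tally weights:
  weight 0: 1 codewords.
  weight 3: 1 codewords.
  weight 4: 2 codewords.
  weight 5: 3 codewords.
  weight 6: 1 codewords.
Minimum distance d = smallest w > 0 with A_w > 0 = 3.
Sanity: Σ A_w = 8 = 2^3 = 8 ✓.


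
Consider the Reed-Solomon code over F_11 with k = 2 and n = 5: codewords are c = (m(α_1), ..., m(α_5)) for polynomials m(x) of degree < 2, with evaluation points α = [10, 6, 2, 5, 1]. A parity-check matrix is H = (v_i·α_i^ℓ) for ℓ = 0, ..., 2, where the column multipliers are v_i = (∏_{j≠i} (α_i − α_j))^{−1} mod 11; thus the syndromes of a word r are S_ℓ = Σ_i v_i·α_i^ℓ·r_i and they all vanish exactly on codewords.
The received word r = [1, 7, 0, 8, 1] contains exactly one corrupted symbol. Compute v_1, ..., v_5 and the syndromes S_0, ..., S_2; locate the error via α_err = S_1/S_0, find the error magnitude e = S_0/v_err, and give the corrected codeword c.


S = (2, 9, 2), error at position 1, error magnitude e = 9, c = [3, 7, 0, 8, 1].

Step 1: column multipliers v_i = (∏_{j≠i}(α_i − α_j))^{−1} mod 11.
  i = 1 (α = 10): (10−6)(10−2)(10−5)(10−1) = 4·8·5·9 = 1440 ≡ 10, so v_1 = 10^{−1} = 10 (mod 11).
  i = 2 (α = 6): (6−10)(6−2)(6−5)(6−1) = (−4)·4·1·5 = −80 ≡ 8, so v_2 = 8^{−1} = 7 (mod 11).
  i = 3 (α = 2): (2−10)(2−6)(2−5)(2−1) = (−8)·(−4)·(−3)·1 = −96 ≡ 3, so v_3 = 3^{−1} = 4 (mod 11).
  i = 4 (α = 5): (5−10)(5−6)(5−2)(5−1) = (−5)·(−1)·3·4 = 60 ≡ 5, so v_4 = 5^{−1} = 9 (mod 11).
  i = 5 (α = 1): (1−10)(1−6)(1−2)(1−5) = (−9)·(−5)·(−1)·(−4) = 180 ≡ 4, so v_5 = 4^{−1} = 3 (mod 11).
  v = [10, 7, 4, 9, 3].
Step 2: syndromes of r = [1, 7, 0, 8, 1] (all sums mod 11).
  S_0 = Σ v_i r_i = 10·1 + 7·7 + 4·0 + 9·8 + 3·1 = 134 ≡ 2.
  S_1 = Σ v_i α_i r_i = 10·10·1 + 7·6·7 + 4·2·0 + 9·5·8 + 3·1·1 = 757 ≡ 9.
  α_i^2 mod 11 = [1, 3, 4, 3, 1].
  S_2 = Σ v_i α_i^2 r_i = 10·1·1 + 7·3·7 + 4·4·0 + 9·3·8 + 3·1·1 = 376 ≡ 2.
  S = (2, 9, 2) ≠ 0, so r is not a codeword (an error is present).
Step 3: locate the error. For a single error e at position i, S_ℓ = v_i·e·α_i^ℓ, so α_err = S_1/S_0.
  S_0^{−1} = 2^{−1} = 6 (mod 11), so α_err = 9·6 = 54 ≡ 10 = α_1. Error position i = 1.
  Consistency check: S_2/S_1 = 2·5 = 10 ≡ 10 = α_err ✓ (single-error assumption holds).
Step 4: error magnitude e = S_0/v_1 = S_0·∏_{j≠1}(α_1 − α_j) = 2·10 = 20 ≡ 9 (mod 11).
Step 5: correct position 1: c_1 = r_1 − e = 1 − 9 ≡ 3 (mod 11). Hence c = [3, 7, 0, 8, 1].
  Check: interpolating c through the α_i gives m(x) = 2 + 10·x (degree < 2) with m(α_i) = c_i for every i, so c is indeed a codeword.


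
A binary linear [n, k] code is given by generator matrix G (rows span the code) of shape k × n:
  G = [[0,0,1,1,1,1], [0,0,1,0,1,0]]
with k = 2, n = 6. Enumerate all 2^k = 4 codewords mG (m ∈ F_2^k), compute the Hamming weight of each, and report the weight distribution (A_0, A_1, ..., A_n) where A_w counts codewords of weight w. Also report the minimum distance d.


Weight distribution: A_0 = 1, A_2 = 2, A_4 = 1. Minimum distance d = 2.

Enumerate all 2^2 = 4 messages m ∈ F_2^2.
For each, compute codeword c = mG in F_2^6, then tally its weight.
  m = 00 → c = 000000, weight = 0.
  m = 10 → c = 001111, weight = 4.
  m = 01 → c = 001010, weight = 2.
  m = 11 → c = 000101, weight = 2.
Tally weights:
  weight 0: 1 codewords.
  weight 2: 2 codewords.
  weight 4: 1 codewords.
Minimum distance d = smallest w > 0 with A_w > 0 = 2.
Sanity: Σ A_w = 4 = 2^2 = 4 ✓.


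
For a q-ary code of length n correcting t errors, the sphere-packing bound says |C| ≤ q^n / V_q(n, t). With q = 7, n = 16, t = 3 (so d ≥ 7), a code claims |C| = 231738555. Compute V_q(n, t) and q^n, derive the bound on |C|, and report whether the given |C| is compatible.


V_q(n, t) = 125377, q^n = 33232930569601, Hamming bound = 265064011, |C| = 231738555 ≤ bound (satisfied).

Step 1: Compute V_q(n, t) = Σ_{j=0}^3 C(n, j) (q−1)^j.
  j = 0: C(16,0)·(6)^0 = 1·1 = 1.
  j = 1: C(16,1)·(6)^1 = 16·6 = 96.
  j = 2: C(16,2)·(6)^2 = 120·36 = 4320.
  j = 3: C(16,3)·(6)^3 = 560·216 = 120960.
  V_q(n, t) = 1 + 96 + 4320 + 120960 = 125377.
Step 2: q^n = 7^16 = 33232930569601.
Step 3: Hamming bound ⌊q^n / V_q(n,t)⌋ = ⌊33232930569601/125377⌋ = 265064011.
Step 4: Compare |C| = 231738555 to 265064011: satisfied.
The claimed |C| lies below the Hamming bound.


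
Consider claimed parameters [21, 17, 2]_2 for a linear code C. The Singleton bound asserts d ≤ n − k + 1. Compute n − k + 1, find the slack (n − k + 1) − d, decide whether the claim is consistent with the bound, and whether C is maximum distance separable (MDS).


Singleton RHS = n − k + 1 = 5, slack = 3, bound satisfied, not MDS.

Singleton bound: d ≤ n − k + 1.
Here n = 21, k = 17, so n − k + 1 = 5.
Given d = 2, check d ≤ 5: YES.
Slack = (n − k + 1) − d = 3.
The code is NOT MDS (slack = 3 > 0).
Description: the claimed parameters are [21, 17, 2]_2; such a code would be non-MDS.


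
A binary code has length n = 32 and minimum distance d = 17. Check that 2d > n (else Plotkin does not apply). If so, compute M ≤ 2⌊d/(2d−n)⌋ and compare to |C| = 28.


Plotkin bound M ≤ 16; given |C| = 28 > bound (violated).

Check applicability: 2d = 34, n = 32.
2d − n = 2 > 0, so Plotkin applies.
Compute d/(2d−n) = 17/2 ≈ 8.5000.
⌊d/(2d−n)⌋ = 8.
Plotkin bound: M ≤ 2·8 = 16.
Given |C| = 28, check: VIOLATED.
This |C| is above the Plotkin bound, so no binary code with n = 32, d = 17 and 28 codewords exists.


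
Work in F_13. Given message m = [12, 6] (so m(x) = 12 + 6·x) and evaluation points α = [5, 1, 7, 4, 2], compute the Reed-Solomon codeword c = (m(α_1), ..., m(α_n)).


c = [3, 5, 2, 10, 11]

Message polynomial: m(x) = 12 + 6·x (mod 13).
For each evaluation point α_i, compute m(α_i) mod 13:
  α_1 = 5: Horner steps 6 → 3, so m(5) = 3.
  α_2 = 1: Horner steps 6 → 5, so m(1) = 5.
  α_3 = 7: Horner steps 6 → 2, so m(7) = 2.
  α_4 = 4: Horner steps 6 → 10, so m(4) = 10.
  α_5 = 2: Horner steps 6 → 11, so m(2) = 11.
Codeword c = [3, 5, 2, 10, 11] ∈ F_13^5.


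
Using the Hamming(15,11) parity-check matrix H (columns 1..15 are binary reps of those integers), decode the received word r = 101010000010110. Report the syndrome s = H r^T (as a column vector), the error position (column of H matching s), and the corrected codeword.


s = (1, 1, 1, 1)^T, error position = 15, corrected codeword c = 101010000010111

Compute s = H r^T mod 2 one row at a time:
  s_1 = 0 + 0 + 0 + 1 + 0 + 1 + 1 + 0 = 3 ≡ 1 (mod 2).
  s_2 = 0 + 1 + 0 + 0 + 0 + 1 + 1 + 0 = 3 ≡ 1 (mod 2).
  s_3 = 0 + 1 + 0 + 0 + 0 + 1 + 1 + 0 = 3 ≡ 1 (mod 2).
  s_4 = 1 + 1 + 1 + 0 + 0 + 1 + 1 + 0 = 5 ≡ 1 (mod 2).
s = (1, 1, 1, 1)^T — this equals column 15 of H (binary 1111), so error is at position 15.
Correct: flip bit 15 of r = 101010000010110 to get c = 101010000010111.


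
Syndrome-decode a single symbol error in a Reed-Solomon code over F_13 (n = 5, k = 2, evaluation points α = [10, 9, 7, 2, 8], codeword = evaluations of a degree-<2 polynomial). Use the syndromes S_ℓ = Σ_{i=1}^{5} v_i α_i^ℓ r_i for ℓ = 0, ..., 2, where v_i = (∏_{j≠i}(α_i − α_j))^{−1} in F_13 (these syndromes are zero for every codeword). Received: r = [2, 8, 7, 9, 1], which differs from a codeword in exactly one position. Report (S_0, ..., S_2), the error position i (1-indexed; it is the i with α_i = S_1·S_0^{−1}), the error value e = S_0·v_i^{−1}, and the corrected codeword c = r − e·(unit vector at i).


S = (8, 3, 6), error at position 4, error magnitude e = 11, c = [2, 8, 7, 11, 1].

Step 1: column multipliers v_i = (∏_{j≠i}(α_i − α_j))^{−1} mod 13.
  i = 1 (α = 10): (10−9)(10−7)(10−2)(10−8) = 1·3·8·2 = 48 ≡ 9, so v_1 = 9^{−1} = 3 (mod 13).
  i = 2 (α = 9): (9−10)(9−7)(9−2)(9−8) = (−1)·2·7·1 = −14 ≡ 12, so v_2 = 12^{−1} = 12 (mod 13).
  i = 3 (α = 7): (7−10)(7−9)(7−2)(7−8) = (−3)·(−2)·5·(−1) = −30 ≡ 9, so v_3 = 9^{−1} = 3 (mod 13).
  i = 4 (α = 2): (2−10)(2−9)(2−7)(2−8) = (−8)·(−7)·(−5)·(−6) = 1680 ≡ 3, so v_4 = 3^{−1} = 9 (mod 13).
  i = 5 (α = 8): (8−10)(8−9)(8−7)(8−2) = (−2)·(−1)·1·6 = 12 ≡ 12, so v_5 = 12^{−1} = 12 (mod 13).
  v = [3, 12, 3, 9, 12].
Step 2: syndromes of r = [2, 8, 7, 9, 1] (all sums mod 13).
  S_0 = Σ v_i r_i = 3·2 + 12·8 + 3·7 + 9·9 + 12·1 = 216 ≡ 8.
  S_1 = Σ v_i α_i r_i = 3·10·2 + 12·9·8 + 3·7·7 + 9·2·9 + 12·8·1 = 1329 ≡ 3.
  α_i^2 mod 13 = [9, 3, 10, 4, 12].
  S_2 = Σ v_i α_i^2 r_i = 3·9·2 + 12·3·8 + 3·10·7 + 9·4·9 + 12·12·1 = 1020 ≡ 6.
  S = (8, 3, 6) ≠ 0, so r is not a codeword (an error is present).
Step 3: locate the error. For a single error e at position i, S_ℓ = v_i·e·α_i^ℓ, so α_err = S_1/S_0.
  S_0^{−1} = 8^{−1} = 5 (mod 13), so α_err = 3·5 = 15 ≡ 2 = α_4. Error position i = 4.
  Consistency check: S_2/S_1 = 6·9 = 54 ≡ 2 = α_err ✓ (single-error assumption holds).
Step 4: error magnitude e = S_0/v_4 = S_0·∏_{j≠4}(α_4 − α_j) = 8·3 = 24 ≡ 11 (mod 13).
Step 5: correct position 4: c_4 = r_4 − e = 9 − 11 ≡ 11 (mod 13). Hence c = [2, 8, 7, 11, 1].
  Check: interpolating c through the α_i gives m(x) = 10 + 7·x (degree < 2) with m(α_i) = c_i for every i, so c is indeed a codeword.


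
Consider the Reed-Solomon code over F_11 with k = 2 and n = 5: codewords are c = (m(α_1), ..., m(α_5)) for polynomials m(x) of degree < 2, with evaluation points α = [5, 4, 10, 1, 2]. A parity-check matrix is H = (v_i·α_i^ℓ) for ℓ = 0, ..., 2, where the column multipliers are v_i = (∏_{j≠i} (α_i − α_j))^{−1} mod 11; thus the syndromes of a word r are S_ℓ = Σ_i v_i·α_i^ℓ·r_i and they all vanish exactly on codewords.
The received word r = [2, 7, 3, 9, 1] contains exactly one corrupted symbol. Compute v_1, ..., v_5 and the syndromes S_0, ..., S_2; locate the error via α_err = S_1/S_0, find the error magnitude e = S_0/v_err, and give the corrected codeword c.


S = (6, 8, 7), error at position 1, error magnitude e = 3, c = [10, 7, 3, 9, 1].

Step 1: column multipliers v_i = (∏_{j≠i}(α_i − α_j))^{−1} mod 11.
  i = 1 (α = 5): (5−4)(5−10)(5−1)(5−2) = 1·(−5)·4·3 = −60 ≡ 6, so v_1 = 6^{−1} = 2 (mod 11).
  i = 2 (α = 4): (4−5)(4−10)(4−1)(4−2) = (−1)·(−6)·3·2 = 36 ≡ 3, so v_2 = 3^{−1} = 4 (mod 11).
  i = 3 (α = 10): (10−5)(10−4)(10−1)(10−2) = 5·6·9·8 = 2160 ≡ 4, so v_3 = 4^{−1} = 3 (mod 11).
  i = 4 (α = 1): (1−5)(1−4)(1−10)(1−2) = (−4)·(−3)·(−9)·(−1) = 108 ≡ 9, so v_4 = 9^{−1} = 5 (mod 11).
  i = 5 (α = 2): (2−5)(2−4)(2−10)(2−1) = (−3)·(−2)·(−8)·1 = −48 ≡ 7, so v_5 = 7^{−1} = 8 (mod 11).
  v = [2, 4, 3, 5, 8].
Step 2: syndromes of r = [2, 7, 3, 9, 1] (all sums mod 11).
  S_0 = Σ v_i r_i = 2·2 + 4·7 + 3·3 + 5·9 + 8·1 = 94 ≡ 6.
  S_1 = Σ v_i α_i r_i = 2·5·2 + 4·4·7 + 3·10·3 + 5·1·9 + 8·2·1 = 283 ≡ 8.
  α_i^2 mod 11 = [3, 5, 1, 1, 4].
  S_2 = Σ v_i α_i^2 r_i = 2·3·2 + 4·5·7 + 3·1·3 + 5·1·9 + 8·4·1 = 238 ≡ 7.
  S = (6, 8, 7) ≠ 0, so r is not a codeword (an error is present).
Step 3: locate the error. For a single error e at position i, S_ℓ = v_i·e·α_i^ℓ, so α_err = S_1/S_0.
  S_0^{−1} = 6^{−1} = 2 (mod 11), so α_err = 8·2 = 16 ≡ 5 = α_1. Error position i = 1.
  Consistency check: S_2/S_1 = 7·7 = 49 ≡ 5 = α_err ✓ (single-error assumption holds).
Step 4: error magnitude e = S_0/v_1 = S_0·∏_{j≠1}(α_1 − α_j) = 6·6 = 36 ≡ 3 (mod 11).
Step 5: correct position 1: c_1 = r_1 − e = 2 − 3 ≡ 10 (mod 11). Hence c = [10, 7, 3, 9, 1].
  Check: interpolating c through the α_i gives m(x) = 6 + 3·x (degree < 2) with m(α_i) = c_i for every i, so c is indeed a codeword.


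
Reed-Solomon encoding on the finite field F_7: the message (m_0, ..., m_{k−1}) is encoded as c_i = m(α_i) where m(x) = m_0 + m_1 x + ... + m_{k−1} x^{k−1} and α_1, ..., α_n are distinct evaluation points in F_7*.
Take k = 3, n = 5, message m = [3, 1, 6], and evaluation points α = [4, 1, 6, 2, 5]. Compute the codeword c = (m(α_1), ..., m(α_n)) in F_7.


c = [5, 3, 1, 1, 4]

Message polynomial: m(x) = 3 + 1·x + 6·x^2 (mod 7).
For each evaluation point α_i, compute m(α_i) mod 7:
  α_1 = 4: Horner steps 6 → 4 → 5, so m(4) = 5.
  α_2 = 1: Horner steps 6 → 0 → 3, so m(1) = 3.
  α_3 = 6: Horner steps 6 → 2 → 1, so m(6) = 1.
  α_4 = 2: Horner steps 6 → 6 → 1, so m(2) = 1.
  α_5 = 5: Horner steps 6 → 3 → 4, so m(5) = 4.
Codeword c = [5, 3, 1, 1, 4] ∈ F_7^5.


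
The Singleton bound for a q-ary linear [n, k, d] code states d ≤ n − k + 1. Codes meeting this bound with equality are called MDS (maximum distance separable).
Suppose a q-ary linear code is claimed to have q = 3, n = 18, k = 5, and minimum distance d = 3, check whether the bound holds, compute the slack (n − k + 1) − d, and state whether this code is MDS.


Singleton RHS = n − k + 1 = 14, slack = 11, bound satisfied, not MDS.

Singleton bound: d ≤ n − k + 1.
Here n = 18, k = 5, so n − k + 1 = 14.
Given d = 3, check d ≤ 14: YES.
Slack = (n − k + 1) − d = 11.
The code is NOT MDS (slack = 11 > 0).
Description: the claimed parameters are [18, 5, 3]_3; such a code would be non-MDS.


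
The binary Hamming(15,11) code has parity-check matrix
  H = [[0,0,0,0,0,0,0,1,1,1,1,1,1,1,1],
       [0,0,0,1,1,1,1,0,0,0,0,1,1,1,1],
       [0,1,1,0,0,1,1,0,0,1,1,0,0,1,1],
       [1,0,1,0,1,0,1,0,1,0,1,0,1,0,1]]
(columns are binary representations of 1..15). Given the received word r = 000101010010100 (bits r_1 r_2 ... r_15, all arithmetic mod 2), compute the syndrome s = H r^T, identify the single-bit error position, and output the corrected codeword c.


s = (1, 1, 0, 0)^T, error position = 12, corrected codeword c = 000101010011100

Compute s = H r^T mod 2 one row at a time:
  s_1 = 1 + 0 + 0 + 1 + 0 + 1 + 0 + 0 = 3 ≡ 1 (mod 2).
  s_2 = 1 + 0 + 1 + 0 + 0 + 1 + 0 + 0 = 3 ≡ 1 (mod 2).
  s_3 = 0 + 0 + 1 + 0 + 0 + 1 + 0 + 0 = 2 ≡ 0 (mod 2).
  s_4 = 0 + 0 + 0 + 0 + 0 + 1 + 1 + 0 = 2 ≡ 0 (mod 2).
s = (1, 1, 0, 0)^T — this equals column 12 of H (binary 1100), so error is at position 12.
Correct: flip bit 12 of r = 000101010010100 to get c = 000101010011100.


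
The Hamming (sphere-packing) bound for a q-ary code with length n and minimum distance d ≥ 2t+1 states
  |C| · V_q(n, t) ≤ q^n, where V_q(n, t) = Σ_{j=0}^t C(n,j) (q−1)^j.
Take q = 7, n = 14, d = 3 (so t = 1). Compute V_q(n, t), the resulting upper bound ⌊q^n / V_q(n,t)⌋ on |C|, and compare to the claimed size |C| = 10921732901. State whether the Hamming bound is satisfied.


V_q(n, t) = 85, q^n = 678223072849, Hamming bound = 7979094974, |C| = 10921732901 > bound (violated).

Step 1: Compute V_q(n, t) = Σ_{j=0}^1 C(n, j) (q−1)^j.
  j = 0: C(14,0)·(6)^0 = 1·1 = 1.
  j = 1: C(14,1)·(6)^1 = 14·6 = 84.
  V_q(n, t) = 1 + 84 = 85.
Step 2: q^n = 7^14 = 678223072849.
Step 3: Hamming bound ⌊q^n / V_q(n,t)⌋ = ⌊678223072849/85⌋ = 7979094974.
Step 4: Compare |C| = 10921732901 to 7979094974: violated.
The claimed |C| lies above the Hamming bound, so no 7-ary code of length 14 with d ≥ 3 can have 10921732901 codewords.


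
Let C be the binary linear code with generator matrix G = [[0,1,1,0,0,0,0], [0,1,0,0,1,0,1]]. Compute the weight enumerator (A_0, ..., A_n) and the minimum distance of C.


Weight distribution: A_0 = 1, A_2 = 1, A_3 = 2. Minimum distance d = 2.

Enumerate all 2^2 = 4 messages m ∈ F_2^2.
For each, compute codeword c = mG in F_2^7, then tally its weight.
  m = 00 → c = 0000000, weight = 0.
  m = 10 → c = 0110000, weight = 2.
  m = 01 → c = 0100101, weight = 3.
  m = 11 → c = 0010101, weight = 3.
Tally weights:
  weight 0: 1 codewords.
  weight 2: 1 codewords.
  weight 3: 2 codewords.
Minimum distance d = smallest w > 0 with A_w > 0 = 2.
Sanity: Σ A_w = 4 = 2^2 = 4 ✓.


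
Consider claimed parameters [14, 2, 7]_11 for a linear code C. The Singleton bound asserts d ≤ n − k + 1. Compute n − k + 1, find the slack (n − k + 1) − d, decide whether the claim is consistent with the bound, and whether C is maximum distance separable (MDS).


Singleton RHS = n − k + 1 = 13, slack = 6, bound satisfied, not MDS.

Singleton bound: d ≤ n − k + 1.
Here n = 14, k = 2, so n − k + 1 = 13.
Given d = 7, check d ≤ 13: YES.
Slack = (n − k + 1) − d = 6.
The code is NOT MDS (slack = 6 > 0).
Description: the claimed parameters are [14, 2, 7]_11; such a code would be non-MDS.


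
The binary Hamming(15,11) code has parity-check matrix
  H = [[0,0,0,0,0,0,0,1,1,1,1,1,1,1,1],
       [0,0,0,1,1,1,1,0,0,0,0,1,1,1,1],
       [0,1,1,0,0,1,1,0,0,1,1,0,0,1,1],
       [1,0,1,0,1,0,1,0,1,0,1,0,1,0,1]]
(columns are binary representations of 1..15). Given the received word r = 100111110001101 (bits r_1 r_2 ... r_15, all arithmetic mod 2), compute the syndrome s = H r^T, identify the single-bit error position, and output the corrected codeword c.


s = (0, 1, 1, 1)^T, error position = 7, corrected codeword c = 100111010001101

Compute s = H r^T mod 2 one row at a time:
  s_1 = 1 + 0 + 0 + 0 + 1 + 1 + 0 + 1 = 4 ≡ 0 (mod 2).
  s_2 = 1 + 1 + 1 + 1 + 1 + 1 + 0 + 1 = 7 ≡ 1 (mod 2).
  s_3 = 0 + 0 + 1 + 1 + 0 + 0 + 0 + 1 = 3 ≡ 1 (mod 2).
  s_4 = 1 + 0 + 1 + 1 + 0 + 0 + 1 + 1 = 5 ≡ 1 (mod 2).
s = (0, 1, 1, 1)^T — this equals column 7 of H (binary 0111), so error is at position 7.
Correct: flip bit 7 of r = 100111110001101 to get c = 100111010001101.


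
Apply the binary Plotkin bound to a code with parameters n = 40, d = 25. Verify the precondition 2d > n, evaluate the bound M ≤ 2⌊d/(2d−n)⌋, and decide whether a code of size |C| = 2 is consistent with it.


Plotkin bound M ≤ 4; given |C| = 2 ≤ bound (satisfied).

Check applicability: 2d = 50, n = 40.
2d − n = 10 > 0, so Plotkin applies.
Compute d/(2d−n) = 25/10 ≈ 2.5000.
⌊d/(2d−n)⌋ = 2.
Plotkin bound: M ≤ 2·2 = 4.
Given |C| = 2, check: satisfied.
This |C| is below the Plotkin bound.


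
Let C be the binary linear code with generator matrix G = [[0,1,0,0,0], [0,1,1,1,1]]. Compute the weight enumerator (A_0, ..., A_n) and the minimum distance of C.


Weight distribution: A_0 = 1, A_1 = 1, A_3 = 1, A_4 = 1. Minimum distance d = 1.

Enumerate all 2^2 = 4 messages m ∈ F_2^2.
For each, compute codeword c = mG in F_2^5, then tally its weight.
  m = 00 → c = 00000, weight = 0.
  m = 10 → c = 01000, weight = 1.
  m = 01 → c = 01111, weight = 4.
  m = 11 → c = 00111, weight = 3.
Tally weights:
  weight 0: 1 codewords.
  weight 1: 1 codewords.
  weight 3: 1 codewords.
  weight 4: 1 codewords.
Minimum distance d = smallest w > 0 with A_w > 0 = 1.
Sanity: Σ A_w = 4 = 2^2 = 4 ✓.


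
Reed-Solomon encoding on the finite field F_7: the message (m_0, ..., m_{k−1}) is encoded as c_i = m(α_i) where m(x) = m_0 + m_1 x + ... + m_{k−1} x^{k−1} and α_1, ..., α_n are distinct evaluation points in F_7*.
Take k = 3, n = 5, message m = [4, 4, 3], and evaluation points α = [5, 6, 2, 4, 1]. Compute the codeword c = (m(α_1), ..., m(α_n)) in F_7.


c = [1, 3, 3, 5, 4]

Message polynomial: m(x) = 4 + 4·x + 3·x^2 (mod 7).
For each evaluation point α_i, compute m(α_i) mod 7:
  α_1 = 5: Horner steps 3 → 5 → 1, so m(5) = 1.
  α_2 = 6: Horner steps 3 → 1 → 3, so m(6) = 3.
  α_3 = 2: Horner steps 3 → 3 → 3, so m(2) = 3.
  α_4 = 4: Horner steps 3 → 2 → 5, so m(4) = 5.
  α_5 = 1: Horner steps 3 → 0 → 4, so m(1) = 4.
Codeword c = [1, 3, 3, 5, 4] ∈ F_7^5.


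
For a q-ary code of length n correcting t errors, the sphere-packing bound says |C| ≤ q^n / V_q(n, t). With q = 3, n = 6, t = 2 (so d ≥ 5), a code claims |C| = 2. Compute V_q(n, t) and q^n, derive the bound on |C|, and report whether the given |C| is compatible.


V_q(n, t) = 73, q^n = 729, Hamming bound = 9, |C| = 2 ≤ bound (satisfied).

Step 1: Compute V_q(n, t) = Σ_{j=0}^2 C(n, j) (q−1)^j.
  j = 0: C(6,0)·(2)^0 = 1·1 = 1.
  j = 1: C(6,1)·(2)^1 = 6·2 = 12.
  j = 2: C(6,2)·(2)^2 = 15·4 = 60.
  V_q(n, t) = 1 + 12 + 60 = 73.
Step 2: q^n = 3^6 = 729.
Step 3: Hamming bound ⌊q^n / V_q(n,t)⌋ = ⌊729/73⌋ = 9.
Step 4: Compare |C| = 2 to 9: satisfied.
The claimed |C| lies below the Hamming bound.


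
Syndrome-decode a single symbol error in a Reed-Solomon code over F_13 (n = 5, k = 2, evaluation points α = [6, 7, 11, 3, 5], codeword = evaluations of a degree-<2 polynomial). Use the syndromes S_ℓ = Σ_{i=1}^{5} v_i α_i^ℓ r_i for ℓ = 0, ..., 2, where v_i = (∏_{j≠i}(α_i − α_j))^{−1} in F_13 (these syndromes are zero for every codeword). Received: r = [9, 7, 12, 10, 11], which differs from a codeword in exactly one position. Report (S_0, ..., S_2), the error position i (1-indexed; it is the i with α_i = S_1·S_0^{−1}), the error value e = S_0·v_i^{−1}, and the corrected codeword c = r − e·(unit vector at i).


S = (6, 5, 2), error at position 4, error magnitude e = 8, c = [9, 7, 12, 2, 11].

Step 1: column multipliers v_i = (∏_{j≠i}(α_i − α_j))^{−1} mod 13.
  i = 1 (α = 6): (6−7)(6−11)(6−3)(6−5) = (−1)·(−5)·3·1 = 15 ≡ 2, so v_1 = 2^{−1} = 7 (mod 13).
  i = 2 (α = 7): (7−6)(7−11)(7−3)(7−5) = 1·(−4)·4·2 = −32 ≡ 7, so v_2 = 7^{−1} = 2 (mod 13).
  i = 3 (α = 11): (11−6)(11−7)(11−3)(11−5) = 5·4·8·6 = 960 ≡ 11, so v_3 = 11^{−1} = 6 (mod 13).
  i = 4 (α = 3): (3−6)(3−7)(3−11)(3−5) = (−3)·(−4)·(−8)·(−2) = 192 ≡ 10, so v_4 = 10^{−1} = 4 (mod 13).
  i = 5 (α = 5): (5−6)(5−7)(5−11)(5−3) = (−1)·(−2)·(−6)·2 = −24 ≡ 2, so v_5 = 2^{−1} = 7 (mod 13).
  v = [7, 2, 6, 4, 7].
Step 2: syndromes of r = [9, 7, 12, 10, 11] (all sums mod 13).
  S_0 = Σ v_i r_i = 7·9 + 2·7 + 6·12 + 4·10 + 7·11 = 266 ≡ 6.
  S_1 = Σ v_i α_i r_i = 7·6·9 + 2·7·7 + 6·11·12 + 4·3·10 + 7·5·11 = 1773 ≡ 5.
  α_i^2 mod 13 = [10, 10, 4, 9, 12].
  S_2 = Σ v_i α_i^2 r_i = 7·10·9 + 2·10·7 + 6·4·12 + 4·9·10 + 7·12·11 = 2342 ≡ 2.
  S = (6, 5, 2) ≠ 0, so r is not a codeword (an error is present).
Step 3: locate the error. For a single error e at position i, S_ℓ = v_i·e·α_i^ℓ, so α_err = S_1/S_0.
  S_0^{−1} = 6^{−1} = 11 (mod 13), so α_err = 5·11 = 55 ≡ 3 = α_4. Error position i = 4.
  Consistency check: S_2/S_1 = 2·8 = 16 ≡ 3 = α_err ✓ (single-error assumption holds).
Step 4: error magnitude e = S_0/v_4 = S_0·∏_{j≠4}(α_4 − α_j) = 6·10 = 60 ≡ 8 (mod 13).
Step 5: correct position 4: c_4 = r_4 − e = 10 − 8 ≡ 2 (mod 13). Hence c = [9, 7, 12, 2, 11].
  Check: interpolating c through the α_i gives m(x) = 8 + 11·x (degree < 2) with m(α_i) = c_i for every i, so c is indeed a codeword.
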